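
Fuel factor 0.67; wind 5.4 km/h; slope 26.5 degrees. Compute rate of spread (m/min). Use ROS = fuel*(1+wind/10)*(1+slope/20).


Formula: ROS = fuel * (1 + wind/10) * (1 + slope/20)
Wind factor = 1 + 5.4/10 = 1.54
Slope factor = 1 + 26.5/20 = 2.325
ROS = 0.67 * 1.54 * 2.325 = 2.4 m/min

2.4


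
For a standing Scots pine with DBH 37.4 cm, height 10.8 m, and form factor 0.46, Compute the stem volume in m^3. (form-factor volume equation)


Formula: V = pi * (DBH/200)^2 * H * ff
Radius = DBH/200 = 37.4/200 = 0.187 m
Radius^2 = 0.187^2 = 0.034969 m^2
V = pi * 0.034969 * 10.8 * 0.46
V = 0.546 m^3

0.546


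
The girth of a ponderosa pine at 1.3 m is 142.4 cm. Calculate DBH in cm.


Formula: DBH = C / pi
DBH = 142.4 / pi
pi = 3.14159...
DBH = 45.3 cm

45.3


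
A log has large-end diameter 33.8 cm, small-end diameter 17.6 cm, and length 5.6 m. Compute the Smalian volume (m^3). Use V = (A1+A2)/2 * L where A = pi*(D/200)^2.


Smalian: V = (A1 + A2)/2 * L,  A = pi*(D/200)^2
A1 = pi*(33.8/200)^2 = 0.089727 m^2
A2 = pi*(17.6/200)^2 = 0.024328 m^2
V = (0.089727+0.024328)/2*5.6 = 0.3194 m^3

0.3194


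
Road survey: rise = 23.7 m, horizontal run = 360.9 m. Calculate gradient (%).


Formula: Gradient = rise / run * 100
Gradient = 23.7 / 360.9 * 100 = 6.6%

6.6


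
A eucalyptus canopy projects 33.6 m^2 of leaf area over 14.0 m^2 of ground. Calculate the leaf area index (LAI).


Formula: LAI = total leaf area / ground area  (dimensionless)
LAI = 33.6 m^2 / 14.0 m^2
LAI = 2.4

2.4


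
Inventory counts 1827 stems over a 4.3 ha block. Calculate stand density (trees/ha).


Formula: Stand Density = N_trees / Area_ha
Density = 1827 trees / 4.3 ha
Density = 425 trees/ha

425


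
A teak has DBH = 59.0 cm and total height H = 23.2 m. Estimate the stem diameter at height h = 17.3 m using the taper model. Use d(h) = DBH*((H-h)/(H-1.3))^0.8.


Taper: d(h) = DBH * ((H - h) / (H - 1.3))^0.8
Numerator = H - h = 23.2 - 17.3 = 5.9 m
Denominator = H - 1.3 = 23.2 - 1.3 = 21.9 m
Ratio = 5.9 / 21.9 = 0.26941
d = 59.0 * 0.26941^0.8 = 20.7 cm

20.7


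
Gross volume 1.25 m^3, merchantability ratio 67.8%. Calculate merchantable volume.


Formula: MV = V_total * (merchantable_pct / 100)
Merchantable fraction = 67.8% / 100 = 0.678
MV = 1.25 m^3 * 0.678 = 0.848 m^3

0.848


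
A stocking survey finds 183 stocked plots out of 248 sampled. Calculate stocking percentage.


Formula: Stocking % = stocked plots / total plots * 100
Stocking = 183 / 248 * 100
Stocking = 0.7379 * 100 = 73.8%

73.8


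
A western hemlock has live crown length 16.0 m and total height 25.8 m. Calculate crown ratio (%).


Formula: Crown Ratio = (Crown Length / Total Height) * 100
CR = (16.0 m / 25.8 m) * 100
CR = 0.6202 * 100 = 62.0%

62.0


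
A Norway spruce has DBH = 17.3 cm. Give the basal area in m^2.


Formula: BA = pi * (DBH/2)^2 / 10000  (cm^2 to m^2)
Radius = DBH/2 = 17.3/2 = 8.65 cm
BA = pi * 8.65^2 / 10000
   = 235.0618 cm^2 / 10000
   = 0.0235 m^2

0.0235


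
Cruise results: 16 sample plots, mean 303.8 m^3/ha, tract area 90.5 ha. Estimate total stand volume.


Formula: Total Volume = Mean Volume per ha * Total Area
Total Volume = 303.8 m^3/ha * 90.5 ha
Total Volume = 27494 m^3

27494


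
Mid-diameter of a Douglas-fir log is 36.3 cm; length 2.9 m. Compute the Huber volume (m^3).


Huber: V = Am * L,  Am = pi*(Dm/200)^2
Am = pi*(36.3/200)^2 = 0.103491 m^2
V = 0.103491*2.9 = 0.3001 m^3

0.3001


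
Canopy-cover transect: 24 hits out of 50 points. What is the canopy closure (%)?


Formula: Canopy closure = covered points / total points * 100
Closure = 24 / 50 * 100
Closure = 0.48 * 100 = 48.0%

48.0


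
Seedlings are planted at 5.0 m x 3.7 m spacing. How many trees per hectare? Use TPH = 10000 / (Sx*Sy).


Formula: TPH = 10000 m^2/ha / (spacing_x * spacing_y)
Area per tree = 5.0 m * 3.7 m = 18.5 m^2
TPH = 10000 / 18.5 = 541 trees/ha

541


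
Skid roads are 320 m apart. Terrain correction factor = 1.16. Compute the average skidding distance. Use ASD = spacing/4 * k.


Formula: ASD = (spacing / 4) * correction
Uncorrected distance = spacing / 4 = 320 / 4 = 80 m
ASD = 80 * 1.16 = 93 m

93


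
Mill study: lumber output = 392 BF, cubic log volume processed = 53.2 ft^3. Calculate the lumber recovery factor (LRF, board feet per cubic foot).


Formula: LRF = Lumber Output (BF) / Log Input (ft^3)
LRF = 392 BF / 53.2 ft^3
LRF = 7.37 BF/ft^3

7.37


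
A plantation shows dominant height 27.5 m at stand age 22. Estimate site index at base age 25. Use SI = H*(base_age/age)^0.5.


Formula: SI = H_dom * (base_age / age)^0.5
Age ratio = 25 / 22 = 1.13636
sqrt(age_ratio) = 1.066
SI = 27.5 * 1.066 = 29.3 m

29.3


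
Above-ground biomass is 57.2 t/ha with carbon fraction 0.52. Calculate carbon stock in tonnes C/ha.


Formula: Carbon Stock = Biomass * Carbon Fraction
C = 57.2 t/ha * 0.52
C = 29.7 t C/ha

29.7


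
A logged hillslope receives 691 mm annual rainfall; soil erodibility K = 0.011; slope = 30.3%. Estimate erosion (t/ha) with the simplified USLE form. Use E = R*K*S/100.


Formula: E = R * K * S / 100  (simplified USLE)
R * K = 691 * 0.011 = 7.601
E = 7.601 * 30.3 / 100 = 2.3 t/ha

2.3


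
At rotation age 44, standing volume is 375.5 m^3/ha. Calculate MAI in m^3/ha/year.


Formula: MAI = Total Volume / Stand Age
MAI = 375.5 m^3/ha / 44 years
MAI = 8.53 m^3/ha/year

8.53


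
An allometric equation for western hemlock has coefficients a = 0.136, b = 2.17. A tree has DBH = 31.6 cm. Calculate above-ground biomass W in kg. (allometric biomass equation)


Formula: W = a * DBH^b  (allometric power law)
DBH^b = 31.6^2.17 = 1796.0605
W = 0.136 * 1796.0605 = 244.3 kg

244.3


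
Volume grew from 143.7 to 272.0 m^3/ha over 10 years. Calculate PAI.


Formula: PAI = (V_T2 - V_T1) / (T2 - T1)
Volume increment = 272.0 - 143.7 = 128.3 m^3/ha
PAI = 128.3 / 10 = 12.83 m^3/ha/year

12.83


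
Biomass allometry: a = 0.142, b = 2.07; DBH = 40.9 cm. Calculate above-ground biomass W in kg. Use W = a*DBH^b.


Formula: W = a * DBH^b  (allometric power law)
DBH^b = 40.9^2.07 = 2169.0384
W = 0.142 * 2169.0384 = 308.0 kg

308.0


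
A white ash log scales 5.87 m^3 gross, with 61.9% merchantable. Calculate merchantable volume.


Formula: MV = V_total * (merchantable_pct / 100)
Merchantable fraction = 61.9% / 100 = 0.619
MV = 5.87 m^3 * 0.619 = 3.634 m^3

3.634


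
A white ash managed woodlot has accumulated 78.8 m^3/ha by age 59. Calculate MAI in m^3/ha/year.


Formula: MAI = Total Volume / Stand Age
MAI = 78.8 m^3/ha / 59 years
MAI = 1.34 m^3/ha/year

1.34


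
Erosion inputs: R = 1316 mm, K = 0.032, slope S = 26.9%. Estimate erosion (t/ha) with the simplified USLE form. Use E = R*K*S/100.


Formula: E = R * K * S / 100  (simplified USLE)
R * K = 1316 * 0.032 = 42.112
E = 42.112 * 26.9 / 100 = 11.33 t/ha

11.33


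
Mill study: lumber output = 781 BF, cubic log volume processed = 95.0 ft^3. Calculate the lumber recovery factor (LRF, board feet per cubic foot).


Formula: LRF = Lumber Output (BF) / Log Input (ft^3)
LRF = 781 BF / 95.0 ft^3
LRF = 8.22 BF/ft^3

8.22


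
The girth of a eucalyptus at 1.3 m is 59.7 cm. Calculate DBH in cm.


Formula: DBH = C / pi
DBH = 59.7 / pi
pi = 3.14159...
DBH = 19.0 cm

19.0


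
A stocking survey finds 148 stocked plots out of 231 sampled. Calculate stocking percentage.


Formula: Stocking % = stocked plots / total plots * 100
Stocking = 148 / 231 * 100
Stocking = 0.6407 * 100 = 64.1%

64.1


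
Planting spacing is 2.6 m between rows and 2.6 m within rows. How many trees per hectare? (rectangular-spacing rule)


Formula: TPH = 10000 m^2/ha / (spacing_x * spacing_y)
Area per tree = 2.6 m * 2.6 m = 6.76 m^2
TPH = 10000 / 6.76 = 1479 trees/ha

1479


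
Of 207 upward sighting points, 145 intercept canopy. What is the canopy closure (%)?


Formula: Canopy closure = covered points / total points * 100
Closure = 145 / 207 * 100
Closure = 0.7005 * 100 = 70.0%

70.0


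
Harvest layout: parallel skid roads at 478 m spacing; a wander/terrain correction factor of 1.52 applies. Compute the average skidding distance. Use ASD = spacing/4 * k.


Formula: ASD = (spacing / 4) * correction
Uncorrected distance = spacing / 4 = 478 / 4 = 119.5 m
ASD = 119.5 * 1.52 = 182 m

182


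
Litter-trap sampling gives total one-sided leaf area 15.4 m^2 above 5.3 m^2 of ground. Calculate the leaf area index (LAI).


Formula: LAI = total leaf area / ground area  (dimensionless)
LAI = 15.4 m^2 / 5.3 m^2
LAI = 2.91

2.91


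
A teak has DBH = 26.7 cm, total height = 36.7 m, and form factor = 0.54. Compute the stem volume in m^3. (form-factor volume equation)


Formula: V = pi * (DBH/200)^2 * H * ff
Radius = DBH/200 = 26.7/200 = 0.1335 m
Radius^2 = 0.1335^2 = 0.01782225 m^2
V = pi * 0.01782225 * 36.7 * 0.54
V = 1.11 m^3

1.11


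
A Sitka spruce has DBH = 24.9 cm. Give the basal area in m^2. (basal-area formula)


Formula: BA = pi * (DBH/2)^2 / 10000  (cm^2 to m^2)
Radius = DBH/2 = 24.9/2 = 12.45 cm
BA = pi * 12.45^2 / 10000
   = 486.9547 cm^2 / 10000
   = 0.0487 m^2

0.0487


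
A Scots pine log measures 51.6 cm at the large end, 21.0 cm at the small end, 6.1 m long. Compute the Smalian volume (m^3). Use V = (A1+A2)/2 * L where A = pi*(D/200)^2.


Smalian: V = (A1 + A2)/2 * L,  A = pi*(D/200)^2
A1 = pi*(51.6/200)^2 = 0.209117 m^2
A2 = pi*(21.0/200)^2 = 0.034636 m^2
V = (0.209117+0.034636)/2*6.1 = 0.7434 m^3

0.7434


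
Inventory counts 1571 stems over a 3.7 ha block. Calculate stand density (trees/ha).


Formula: Stand Density = N_trees / Area_ha
Density = 1571 trees / 3.7 ha
Density = 425 trees/ha

425


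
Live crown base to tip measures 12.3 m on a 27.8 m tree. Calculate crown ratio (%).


Formula: Crown Ratio = (Crown Length / Total Height) * 100
CR = (12.3 m / 27.8 m) * 100
CR = 0.4424 * 100 = 44.2%

44.2


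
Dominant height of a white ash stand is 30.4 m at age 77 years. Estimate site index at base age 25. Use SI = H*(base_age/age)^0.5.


Formula: SI = H_dom * (base_age / age)^0.5
Age ratio = 25 / 77 = 0.32468
sqrt(age_ratio) = 0.5698
SI = 30.4 * 0.5698 = 17.3 m

17.3


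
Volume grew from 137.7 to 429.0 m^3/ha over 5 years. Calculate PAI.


Formula: PAI = (V_T2 - V_T1) / (T2 - T1)
Volume increment = 429.0 - 137.7 = 291.3 m^3/ha
PAI = 291.3 / 5 = 58.26 m^3/ha/year

58.26


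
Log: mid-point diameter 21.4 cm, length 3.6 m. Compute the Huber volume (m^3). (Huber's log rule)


Huber: V = Am * L,  Am = pi*(Dm/200)^2
Am = pi*(21.4/200)^2 = 0.035968 m^2
V = 0.035968*3.6 = 0.1295 m^3

0.1295


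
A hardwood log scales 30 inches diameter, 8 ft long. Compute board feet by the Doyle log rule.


Doyle: BF = (D - 4)^2 * L / 16
Adjusted diameter = 30 - 4 = 26 in
(D-4)^2 = 26^2 = 676
BF = 676 * 8 / 16 = 338 BF

338


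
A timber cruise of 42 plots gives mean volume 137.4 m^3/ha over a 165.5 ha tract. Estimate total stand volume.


Formula: Total Volume = Mean Volume per ha * Total Area
Total Volume = 137.4 m^3/ha * 165.5 ha
Total Volume = 22740 m^3

22740


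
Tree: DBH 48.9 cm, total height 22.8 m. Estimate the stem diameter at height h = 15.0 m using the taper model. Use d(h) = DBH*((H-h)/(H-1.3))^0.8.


Taper: d(h) = DBH * ((H - h) / (H - 1.3))^0.8
Numerator = H - h = 22.8 - 15.0 = 7.8 m
Denominator = H - 1.3 = 22.8 - 1.3 = 21.5 m
Ratio = 7.8 / 21.5 = 0.36279
d = 48.9 * 0.36279^0.8 = 21.7 cm

21.7


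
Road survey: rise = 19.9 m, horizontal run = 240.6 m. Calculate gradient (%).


Formula: Gradient = rise / run * 100
Gradient = 19.9 / 240.6 * 100 = 8.3%

8.3


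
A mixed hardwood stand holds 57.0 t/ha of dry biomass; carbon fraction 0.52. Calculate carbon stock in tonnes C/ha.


Formula: Carbon Stock = Biomass * Carbon Fraction
C = 57.0 t/ha * 0.52
C = 29.6 t C/ha

29.6


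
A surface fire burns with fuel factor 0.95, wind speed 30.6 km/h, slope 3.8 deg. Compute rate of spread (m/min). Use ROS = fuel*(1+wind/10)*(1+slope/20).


Formula: ROS = fuel * (1 + wind/10) * (1 + slope/20)
Wind factor = 1 + 30.6/10 = 4.06
Slope factor = 1 + 3.8/20 = 1.19
ROS = 0.95 * 4.06 * 1.19 = 4.59 m/min

4.59


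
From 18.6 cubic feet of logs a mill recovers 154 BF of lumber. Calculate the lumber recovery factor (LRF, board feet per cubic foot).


Formula: LRF = Lumber Output (BF) / Log Input (ft^3)
LRF = 154 BF / 18.6 ft^3
LRF = 8.28 BF/ft^3

8.28


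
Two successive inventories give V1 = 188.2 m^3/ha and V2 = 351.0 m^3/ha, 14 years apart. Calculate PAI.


Formula: PAI = (V_T2 - V_T1) / (T2 - T1)
Volume increment = 351.0 - 188.2 = 162.8 m^3/ha
PAI = 162.8 / 14 = 11.63 m^3/ha/year

11.63


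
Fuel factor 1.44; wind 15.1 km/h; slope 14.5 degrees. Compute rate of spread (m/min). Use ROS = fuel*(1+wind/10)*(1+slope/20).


Formula: ROS = fuel * (1 + wind/10) * (1 + slope/20)
Wind factor = 1 + 15.1/10 = 2.51
Slope factor = 1 + 14.5/20 = 1.725
ROS = 1.44 * 2.51 * 1.725 = 6.23 m/min

6.23


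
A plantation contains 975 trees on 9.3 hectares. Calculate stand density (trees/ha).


Formula: Stand Density = N_trees / Area_ha
Density = 975 trees / 9.3 ha
Density = 105 trees/ha

105


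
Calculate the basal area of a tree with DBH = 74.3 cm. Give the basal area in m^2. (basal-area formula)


Formula: BA = pi * (DBH/2)^2 / 10000  (cm^2 to m^2)
Radius = DBH/2 = 74.3/2 = 37.15 cm
BA = pi * 37.15^2 / 10000
   = 4335.7827 cm^2 / 10000
   = 0.4336 m^2

0.4336


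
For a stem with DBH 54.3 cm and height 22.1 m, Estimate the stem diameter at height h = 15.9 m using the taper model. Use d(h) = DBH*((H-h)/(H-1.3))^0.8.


Taper: d(h) = DBH * ((H - h) / (H - 1.3))^0.8
Numerator = H - h = 22.1 - 15.9 = 6.2 m
Denominator = H - 1.3 = 22.1 - 1.3 = 20.8 m
Ratio = 6.2 / 20.8 = 0.29808
d = 54.3 * 0.29808^0.8 = 20.6 cm

20.6


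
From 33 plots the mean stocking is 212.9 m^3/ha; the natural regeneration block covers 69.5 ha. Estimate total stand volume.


Formula: Total Volume = Mean Volume per ha * Total Area
Total Volume = 212.9 m^3/ha * 69.5 ha
Total Volume = 14797 m^3

14797


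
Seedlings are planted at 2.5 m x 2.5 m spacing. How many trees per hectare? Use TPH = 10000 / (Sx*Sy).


Formula: TPH = 10000 m^2/ha / (spacing_x * spacing_y)
Area per tree = 2.5 m * 2.5 m = 6.25 m^2
TPH = 10000 / 6.25 = 1600 trees/ha

1600


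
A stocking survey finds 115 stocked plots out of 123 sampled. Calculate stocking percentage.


Formula: Stocking % = stocked plots / total plots * 100
Stocking = 115 / 123 * 100
Stocking = 0.935 * 100 = 93.5%

93.5


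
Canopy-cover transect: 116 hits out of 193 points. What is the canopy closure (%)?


Formula: Canopy closure = covered points / total points * 100
Closure = 116 / 193 * 100
Closure = 0.601 * 100 = 60.1%

60.1


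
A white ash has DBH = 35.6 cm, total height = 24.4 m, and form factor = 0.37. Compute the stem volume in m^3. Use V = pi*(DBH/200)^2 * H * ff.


Formula: V = pi * (DBH/200)^2 * H * ff
Radius = DBH/200 = 35.6/200 = 0.178 m
Radius^2 = 0.178^2 = 0.031684 m^2
V = pi * 0.031684 * 24.4 * 0.37
V = 0.899 m^3

0.899


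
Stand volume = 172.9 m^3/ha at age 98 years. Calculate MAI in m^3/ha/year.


Formula: MAI = Total Volume / Stand Age
MAI = 172.9 m^3/ha / 98 years
MAI = 1.76 m^3/ha/year

1.76


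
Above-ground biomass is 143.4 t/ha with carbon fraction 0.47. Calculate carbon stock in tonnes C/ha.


Formula: Carbon Stock = Biomass * Carbon Fraction
C = 143.4 t/ha * 0.47
C = 67.4 t C/ha

67.4


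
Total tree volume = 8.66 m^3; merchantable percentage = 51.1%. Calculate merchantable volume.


Formula: MV = V_total * (merchantable_pct / 100)
Merchantable fraction = 51.1% / 100 = 0.511
MV = 8.66 m^3 * 0.511 = 4.425 m^3

4.425


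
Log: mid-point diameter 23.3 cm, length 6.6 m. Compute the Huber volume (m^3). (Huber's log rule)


Huber: V = Am * L,  Am = pi*(Dm/200)^2
Am = pi*(23.3/200)^2 = 0.042638 m^2
V = 0.042638*6.6 = 0.2814 m^3

0.2814


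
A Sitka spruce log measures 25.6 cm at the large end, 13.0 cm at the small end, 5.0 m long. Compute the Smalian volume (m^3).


Smalian: V = (A1 + A2)/2 * L,  A = pi*(D/200)^2
A1 = pi*(25.6/200)^2 = 0.051472 m^2
A2 = pi*(13.0/200)^2 = 0.013273 m^2
V = (0.051472+0.013273)/2*5.0 = 0.1619 m^3

0.1619


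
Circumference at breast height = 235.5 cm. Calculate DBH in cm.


Formula: DBH = C / pi
DBH = 235.5 / pi
pi = 3.14159...
DBH = 75.0 cm

75.0


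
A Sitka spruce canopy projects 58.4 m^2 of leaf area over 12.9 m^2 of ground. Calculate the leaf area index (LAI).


Formula: LAI = total leaf area / ground area  (dimensionless)
LAI = 58.4 m^2 / 12.9 m^2
LAI = 4.53

4.53


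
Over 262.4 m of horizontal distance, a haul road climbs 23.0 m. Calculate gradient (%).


Formula: Gradient = rise / run * 100
Gradient = 23.0 / 262.4 * 100 = 8.8%

8.8


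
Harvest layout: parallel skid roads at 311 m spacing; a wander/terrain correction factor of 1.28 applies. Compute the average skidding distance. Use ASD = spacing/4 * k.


Formula: ASD = (spacing / 4) * correction
Uncorrected distance = spacing / 4 = 311 / 4 = 77.75 m
ASD = 77.75 * 1.28 = 100 m

100


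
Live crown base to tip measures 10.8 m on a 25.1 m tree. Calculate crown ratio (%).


Formula: Crown Ratio = (Crown Length / Total Height) * 100
CR = (10.8 m / 25.1 m) * 100
CR = 0.4303 * 100 = 43.0%

43.0


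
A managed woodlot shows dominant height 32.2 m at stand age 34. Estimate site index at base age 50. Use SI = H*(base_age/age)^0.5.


Formula: SI = H_dom * (base_age / age)^0.5
Age ratio = 50 / 34 = 1.47059
sqrt(age_ratio) = 1.21268
SI = 32.2 * 1.21268 = 39.0 m

39.0


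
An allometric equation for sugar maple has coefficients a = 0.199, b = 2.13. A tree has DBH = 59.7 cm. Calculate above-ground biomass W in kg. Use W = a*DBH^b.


Formula: W = a * DBH^b  (allometric power law)
DBH^b = 59.7^2.13 = 6064.9235
W = 0.199 * 6064.9235 = 1206.9 kg

1206.9


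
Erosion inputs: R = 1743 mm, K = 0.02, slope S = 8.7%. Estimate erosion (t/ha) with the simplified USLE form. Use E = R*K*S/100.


Formula: E = R * K * S / 100  (simplified USLE)
R * K = 1743 * 0.02 = 34.86
E = 34.86 * 8.7 / 100 = 3.03 t/ha

3.03


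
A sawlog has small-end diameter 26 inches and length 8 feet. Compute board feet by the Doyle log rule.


Doyle: BF = (D - 4)^2 * L / 16
Adjusted diameter = 26 - 4 = 22 in
(D-4)^2 = 22^2 = 484
BF = 484 * 8 / 16 = 242 BF

242


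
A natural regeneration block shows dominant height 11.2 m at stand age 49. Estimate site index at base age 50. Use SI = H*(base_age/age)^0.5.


Formula: SI = H_dom * (base_age / age)^0.5
Age ratio = 50 / 49 = 1.02041
sqrt(age_ratio) = 1.01015
SI = 11.2 * 1.01015 = 11.3 m

11.3


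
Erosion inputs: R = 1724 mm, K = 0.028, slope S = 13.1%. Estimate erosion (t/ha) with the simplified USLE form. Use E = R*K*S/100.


Formula: E = R * K * S / 100  (simplified USLE)
R * K = 1724 * 0.028 = 48.272
E = 48.272 * 13.1 / 100 = 6.32 t/ha

6.32


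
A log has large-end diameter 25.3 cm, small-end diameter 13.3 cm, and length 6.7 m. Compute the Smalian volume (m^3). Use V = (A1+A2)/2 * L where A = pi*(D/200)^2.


Smalian: V = (A1 + A2)/2 * L,  A = pi*(D/200)^2
A1 = pi*(25.3/200)^2 = 0.050273 m^2
A2 = pi*(13.3/200)^2 = 0.013893 m^2
V = (0.050273+0.013893)/2*6.7 = 0.215 m^3

0.215


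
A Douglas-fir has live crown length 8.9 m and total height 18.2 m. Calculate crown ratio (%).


Formula: Crown Ratio = (Crown Length / Total Height) * 100
CR = (8.9 m / 18.2 m) * 100
CR = 0.489 * 100 = 48.9%

48.9


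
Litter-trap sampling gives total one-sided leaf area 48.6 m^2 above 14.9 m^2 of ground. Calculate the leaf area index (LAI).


Formula: LAI = total leaf area / ground area  (dimensionless)
LAI = 48.6 m^2 / 14.9 m^2
LAI = 3.26

3.26


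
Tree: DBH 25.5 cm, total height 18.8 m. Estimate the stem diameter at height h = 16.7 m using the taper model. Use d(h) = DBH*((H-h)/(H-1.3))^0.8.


Taper: d(h) = DBH * ((H - h) / (H - 1.3))^0.8
Numerator = H - h = 18.8 - 16.7 = 2.1 m
Denominator = H - 1.3 = 18.8 - 1.3 = 17.5 m
Ratio = 2.1 / 17.5 = 0.12
d = 25.5 * 0.12^0.8 = 4.7 cm

4.7


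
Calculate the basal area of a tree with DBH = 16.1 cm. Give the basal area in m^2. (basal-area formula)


Formula: BA = pi * (DBH/2)^2 / 10000  (cm^2 to m^2)
Radius = DBH/2 = 16.1/2 = 8.05 cm
BA = pi * 8.05^2 / 10000
   = 203.5831 cm^2 / 10000
   = 0.0204 m^2

0.0204


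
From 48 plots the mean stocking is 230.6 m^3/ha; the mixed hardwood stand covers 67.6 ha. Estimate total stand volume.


Formula: Total Volume = Mean Volume per ha * Total Area
Total Volume = 230.6 m^3/ha * 67.6 ha
Total Volume = 15589 m^3

15589


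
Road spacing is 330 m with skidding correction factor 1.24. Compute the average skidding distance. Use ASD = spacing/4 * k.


Formula: ASD = (spacing / 4) * correction
Uncorrected distance = spacing / 4 = 330 / 4 = 82.5 m
ASD = 82.5 * 1.24 = 102 m

102


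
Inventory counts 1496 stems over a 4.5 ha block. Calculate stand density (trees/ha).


Formula: Stand Density = N_trees / Area_ha
Density = 1496 trees / 4.5 ha
Density = 332 trees/ha

332


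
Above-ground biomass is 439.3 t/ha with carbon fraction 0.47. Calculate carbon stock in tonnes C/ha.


Formula: Carbon Stock = Biomass * Carbon Fraction
C = 439.3 t/ha * 0.47
C = 206.5 t C/ha

206.5


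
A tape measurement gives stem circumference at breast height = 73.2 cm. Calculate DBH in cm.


Formula: DBH = C / pi
DBH = 73.2 / pi
pi = 3.14159...
DBH = 23.3 cm

23.3


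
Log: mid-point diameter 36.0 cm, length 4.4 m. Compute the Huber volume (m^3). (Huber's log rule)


Huber: V = Am * L,  Am = pi*(Dm/200)^2
Am = pi*(36.0/200)^2 = 0.101788 m^2
V = 0.101788*4.4 = 0.4479 m^3

0.4479


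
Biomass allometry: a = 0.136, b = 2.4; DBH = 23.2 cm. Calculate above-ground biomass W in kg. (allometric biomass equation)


Formula: W = a * DBH^b  (allometric power law)
DBH^b = 23.2^2.4 = 1893.0896
W = 0.136 * 1893.0896 = 257.5 kg

257.5


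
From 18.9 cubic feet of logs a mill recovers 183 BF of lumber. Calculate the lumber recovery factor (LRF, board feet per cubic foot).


Formula: LRF = Lumber Output (BF) / Log Input (ft^3)
LRF = 183 BF / 18.9 ft^3
LRF = 9.68 BF/ft^3

9.68


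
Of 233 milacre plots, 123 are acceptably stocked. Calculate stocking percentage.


Formula: Stocking % = stocked plots / total plots * 100
Stocking = 123 / 233 * 100
Stocking = 0.5279 * 100 = 52.8%

52.8


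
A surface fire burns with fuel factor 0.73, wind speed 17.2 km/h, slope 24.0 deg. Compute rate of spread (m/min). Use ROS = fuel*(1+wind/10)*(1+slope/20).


Formula: ROS = fuel * (1 + wind/10) * (1 + slope/20)
Wind factor = 1 + 17.2/10 = 2.72
Slope factor = 1 + 24.0/20 = 2.2
ROS = 0.73 * 2.72 * 2.2 = 4.37 m/min

4.37


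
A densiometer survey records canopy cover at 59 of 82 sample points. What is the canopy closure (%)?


Formula: Canopy closure = covered points / total points * 100
Closure = 59 / 82 * 100
Closure = 0.7195 * 100 = 72.0%

72.0


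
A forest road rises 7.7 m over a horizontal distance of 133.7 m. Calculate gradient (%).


Formula: Gradient = rise / run * 100
Gradient = 7.7 / 133.7 * 100 = 5.8%

5.8


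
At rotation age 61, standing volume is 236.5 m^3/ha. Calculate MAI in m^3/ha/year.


Formula: MAI = Total Volume / Stand Age
MAI = 236.5 m^3/ha / 61 years
MAI = 3.88 m^3/ha/year

3.88


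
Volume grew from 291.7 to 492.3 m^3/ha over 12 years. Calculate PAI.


Formula: PAI = (V_T2 - V_T1) / (T2 - T1)
Volume increment = 492.3 - 291.7 = 200.6 m^3/ha
PAI = 200.6 / 12 = 16.72 m^3/ha/year

16.72


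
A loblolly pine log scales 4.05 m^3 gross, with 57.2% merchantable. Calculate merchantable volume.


Formula: MV = V_total * (merchantable_pct / 100)
Merchantable fraction = 57.2% / 100 = 0.572
MV = 4.05 m^3 * 0.572 = 2.317 m^3

2.317


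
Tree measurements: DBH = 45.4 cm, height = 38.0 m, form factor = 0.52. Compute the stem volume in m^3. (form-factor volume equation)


Formula: V = pi * (DBH/200)^2 * H * ff
Radius = DBH/200 = 45.4/200 = 0.227 m
Radius^2 = 0.227^2 = 0.051529 m^2
V = pi * 0.051529 * 38.0 * 0.52
V = 3.199 m^3

3.199


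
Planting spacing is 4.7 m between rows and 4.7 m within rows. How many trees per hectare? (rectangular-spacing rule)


Formula: TPH = 10000 m^2/ha / (spacing_x * spacing_y)
Area per tree = 4.7 m * 4.7 m = 22.09 m^2
TPH = 10000 / 22.09 = 453 trees/ha

453


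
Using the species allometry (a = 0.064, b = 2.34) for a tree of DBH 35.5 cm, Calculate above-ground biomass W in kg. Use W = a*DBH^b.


Formula: W = a * DBH^b  (allometric power law)
DBH^b = 35.5^2.34 = 4241.6453
W = 0.064 * 4241.6453 = 271.5 kg

271.5


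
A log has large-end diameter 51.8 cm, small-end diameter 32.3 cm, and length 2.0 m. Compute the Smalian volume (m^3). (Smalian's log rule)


Smalian: V = (A1 + A2)/2 * L,  A = pi*(D/200)^2
A1 = pi*(51.8/200)^2 = 0.210741 m^2
A2 = pi*(32.3/200)^2 = 0.08194 m^2
V = (0.210741+0.08194)/2*2.0 = 0.2927 m^3

0.2927


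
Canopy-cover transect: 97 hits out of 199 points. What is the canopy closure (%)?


Formula: Canopy closure = covered points / total points * 100
Closure = 97 / 199 * 100
Closure = 0.4874 * 100 = 48.7%

48.7


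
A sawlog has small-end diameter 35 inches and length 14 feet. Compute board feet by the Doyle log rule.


Doyle: BF = (D - 4)^2 * L / 16
Adjusted diameter = 35 - 4 = 31 in
(D-4)^2 = 31^2 = 961
BF = 961 * 14 / 16 = 841 BF

841


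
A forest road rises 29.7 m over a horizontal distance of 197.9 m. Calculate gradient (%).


Formula: Gradient = rise / run * 100
Gradient = 29.7 / 197.9 * 100 = 15.0%

15.0


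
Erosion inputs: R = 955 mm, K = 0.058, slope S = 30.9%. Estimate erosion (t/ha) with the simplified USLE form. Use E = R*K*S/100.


Formula: E = R * K * S / 100  (simplified USLE)
R * K = 955 * 0.058 = 55.39
E = 55.39 * 30.9 / 100 = 17.12 t/ha

17.12


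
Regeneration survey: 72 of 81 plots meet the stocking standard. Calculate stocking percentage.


Formula: Stocking % = stocked plots / total plots * 100
Stocking = 72 / 81 * 100
Stocking = 0.8889 * 100 = 88.9%

88.9


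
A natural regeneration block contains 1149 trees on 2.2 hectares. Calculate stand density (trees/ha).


Formula: Stand Density = N_trees / Area_ha
Density = 1149 trees / 2.2 ha
Density = 522 trees/ha

522


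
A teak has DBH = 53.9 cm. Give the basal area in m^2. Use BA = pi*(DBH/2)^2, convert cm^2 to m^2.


Formula: BA = pi * (DBH/2)^2 / 10000  (cm^2 to m^2)
Radius = DBH/2 = 53.9/2 = 26.95 cm
BA = pi * 26.95^2 / 10000
   = 2281.7466 cm^2 / 10000
   = 0.2282 m^2

0.2282


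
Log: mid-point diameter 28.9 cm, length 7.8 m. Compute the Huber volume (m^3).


Huber: V = Am * L,  Am = pi*(Dm/200)^2
Am = pi*(28.9/200)^2 = 0.065597 m^2
V = 0.065597*7.8 = 0.5117 m^3

0.5117


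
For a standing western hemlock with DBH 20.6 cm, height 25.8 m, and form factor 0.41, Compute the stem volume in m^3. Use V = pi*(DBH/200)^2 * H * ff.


Formula: V = pi * (DBH/200)^2 * H * ff
Radius = DBH/200 = 20.6/200 = 0.103 m
Radius^2 = 0.103^2 = 0.010609 m^2
V = pi * 0.010609 * 25.8 * 0.41
V = 0.353 m^3

0.353


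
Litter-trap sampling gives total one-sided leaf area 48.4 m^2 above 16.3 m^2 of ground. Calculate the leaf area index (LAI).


Formula: LAI = total leaf area / ground area  (dimensionless)
LAI = 48.4 m^2 / 16.3 m^2
LAI = 2.97

2.97


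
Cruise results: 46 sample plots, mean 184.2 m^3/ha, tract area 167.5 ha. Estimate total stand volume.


Formula: Total Volume = Mean Volume per ha * Total Area
Total Volume = 184.2 m^3/ha * 167.5 ha
Total Volume = 30854 m^3

30854


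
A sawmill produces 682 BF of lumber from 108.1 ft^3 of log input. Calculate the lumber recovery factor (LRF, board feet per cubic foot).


Formula: LRF = Lumber Output (BF) / Log Input (ft^3)
LRF = 682 BF / 108.1 ft^3
LRF = 6.31 BF/ft^3

6.31


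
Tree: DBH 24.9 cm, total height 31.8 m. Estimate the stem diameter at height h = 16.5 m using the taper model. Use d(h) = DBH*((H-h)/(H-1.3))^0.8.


Taper: d(h) = DBH * ((H - h) / (H - 1.3))^0.8
Numerator = H - h = 31.8 - 16.5 = 15.3 m
Denominator = H - 1.3 = 31.8 - 1.3 = 30.5 m
Ratio = 15.3 / 30.5 = 0.50164
d = 24.9 * 0.50164^0.8 = 14.3 cm

14.3


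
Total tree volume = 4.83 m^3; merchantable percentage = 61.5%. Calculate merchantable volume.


Formula: MV = V_total * (merchantable_pct / 100)
Merchantable fraction = 61.5% / 100 = 0.615
MV = 4.83 m^3 * 0.615 = 2.97 m^3

2.97


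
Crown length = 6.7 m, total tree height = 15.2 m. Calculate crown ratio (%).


Formula: Crown Ratio = (Crown Length / Total Height) * 100
CR = (6.7 m / 15.2 m) * 100
CR = 0.4408 * 100 = 44.1%

44.1


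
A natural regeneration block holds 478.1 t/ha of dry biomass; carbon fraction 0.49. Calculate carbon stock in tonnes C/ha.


Formula: Carbon Stock = Biomass * Carbon Fraction
C = 478.1 t/ha * 0.49
C = 234.3 t C/ha

234.3


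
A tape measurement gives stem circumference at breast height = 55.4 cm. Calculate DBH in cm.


Formula: DBH = C / pi
DBH = 55.4 / pi
pi = 3.14159...
DBH = 17.6 cm

17.6


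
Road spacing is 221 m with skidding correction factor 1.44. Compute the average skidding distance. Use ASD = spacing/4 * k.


Formula: ASD = (spacing / 4) * correction
Uncorrected distance = spacing / 4 = 221 / 4 = 55.25 m
ASD = 55.25 * 1.44 = 80 m

80


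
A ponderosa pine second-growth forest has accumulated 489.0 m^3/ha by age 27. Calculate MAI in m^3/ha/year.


Formula: MAI = Total Volume / Stand Age
MAI = 489.0 m^3/ha / 27 years
MAI = 18.11 m^3/ha/year

18.11


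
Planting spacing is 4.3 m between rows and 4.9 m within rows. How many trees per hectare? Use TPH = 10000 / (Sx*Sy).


Formula: TPH = 10000 m^2/ha / (spacing_x * spacing_y)
Area per tree = 4.3 m * 4.9 m = 21.07 m^2
TPH = 10000 / 21.07 = 475 trees/ha

475


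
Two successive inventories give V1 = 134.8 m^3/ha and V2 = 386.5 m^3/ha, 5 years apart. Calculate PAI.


Formula: PAI = (V_T2 - V_T1) / (T2 - T1)
Volume increment = 386.5 - 134.8 = 251.7 m^3/ha
PAI = 251.7 / 5 = 50.34 m^3/ha/year

50.34


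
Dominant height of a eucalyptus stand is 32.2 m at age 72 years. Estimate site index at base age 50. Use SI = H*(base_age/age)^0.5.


Formula: SI = H_dom * (base_age / age)^0.5
Age ratio = 50 / 72 = 0.69444
sqrt(age_ratio) = 0.83333
SI = 32.2 * 0.83333 = 26.8 m

26.8


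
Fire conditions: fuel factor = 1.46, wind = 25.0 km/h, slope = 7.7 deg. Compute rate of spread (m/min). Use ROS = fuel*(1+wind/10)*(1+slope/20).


Formula: ROS = fuel * (1 + wind/10) * (1 + slope/20)
Wind factor = 1 + 25.0/10 = 3.5
Slope factor = 1 + 7.7/20 = 1.385
ROS = 1.46 * 3.5 * 1.385 = 7.08 m/min

7.08


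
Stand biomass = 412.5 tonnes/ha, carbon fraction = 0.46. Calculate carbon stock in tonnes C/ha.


Formula: Carbon Stock = Biomass * Carbon Fraction
C = 412.5 t/ha * 0.46
C = 189.8 t C/ha

189.8


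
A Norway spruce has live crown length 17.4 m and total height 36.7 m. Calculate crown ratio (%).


Formula: Crown Ratio = (Crown Length / Total Height) * 100
CR = (17.4 m / 36.7 m) * 100
CR = 0.4741 * 100 = 47.4%

47.4


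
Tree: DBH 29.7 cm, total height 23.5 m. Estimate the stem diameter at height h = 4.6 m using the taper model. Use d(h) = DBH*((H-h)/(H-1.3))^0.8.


Taper: d(h) = DBH * ((H - h) / (H - 1.3))^0.8
Numerator = H - h = 23.5 - 4.6 = 18.9 m
Denominator = H - 1.3 = 23.5 - 1.3 = 22.2 m
Ratio = 18.9 / 22.2 = 0.85135
d = 29.7 * 0.85135^0.8 = 26.1 cm

26.1


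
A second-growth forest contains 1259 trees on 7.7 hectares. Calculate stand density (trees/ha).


Formula: Stand Density = N_trees / Area_ha
Density = 1259 trees / 7.7 ha
Density = 164 trees/ha

164


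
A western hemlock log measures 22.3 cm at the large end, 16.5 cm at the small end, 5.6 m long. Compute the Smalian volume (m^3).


Smalian: V = (A1 + A2)/2 * L,  A = pi*(D/200)^2
A1 = pi*(22.3/200)^2 = 0.039057 m^2
A2 = pi*(16.5/200)^2 = 0.021382 m^2
V = (0.039057+0.021382)/2*5.6 = 0.1692 m^3

0.1692


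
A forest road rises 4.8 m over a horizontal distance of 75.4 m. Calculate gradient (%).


Formula: Gradient = rise / run * 100
Gradient = 4.8 / 75.4 * 100 = 6.4%

6.4


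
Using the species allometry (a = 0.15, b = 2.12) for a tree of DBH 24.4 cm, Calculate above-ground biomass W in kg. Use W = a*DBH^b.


Formula: W = a * DBH^b  (allometric power law)
DBH^b = 24.4^2.12 = 873.5071
W = 0.15 * 873.5071 = 131.0 kg

131.0


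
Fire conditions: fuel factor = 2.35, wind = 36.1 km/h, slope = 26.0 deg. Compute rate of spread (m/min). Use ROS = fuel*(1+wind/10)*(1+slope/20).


Formula: ROS = fuel * (1 + wind/10) * (1 + slope/20)
Wind factor = 1 + 36.1/10 = 4.61
Slope factor = 1 + 26.0/20 = 2.3
ROS = 2.35 * 4.61 * 2.3 = 24.92 m/min

24.92


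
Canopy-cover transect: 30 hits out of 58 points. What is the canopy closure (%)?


Formula: Canopy closure = covered points / total points * 100
Closure = 30 / 58 * 100
Closure = 0.5172 * 100 = 51.7%

51.7


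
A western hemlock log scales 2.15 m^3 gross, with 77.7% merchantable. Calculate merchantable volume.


Formula: MV = V_total * (merchantable_pct / 100)
Merchantable fraction = 77.7% / 100 = 0.777
MV = 2.15 m^3 * 0.777 = 1.671 m^3

1.671


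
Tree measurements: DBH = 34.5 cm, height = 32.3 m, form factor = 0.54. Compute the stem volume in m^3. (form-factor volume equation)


Formula: V = pi * (DBH/200)^2 * H * ff
Radius = DBH/200 = 34.5/200 = 0.1725 m
Radius^2 = 0.1725^2 = 0.02975625 m^2
V = pi * 0.02975625 * 32.3 * 0.54
V = 1.631 m^3

1.631


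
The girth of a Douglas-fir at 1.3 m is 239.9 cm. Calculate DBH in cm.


Formula: DBH = C / pi
DBH = 239.9 / pi
pi = 3.14159...
DBH = 76.4 cm

76.4


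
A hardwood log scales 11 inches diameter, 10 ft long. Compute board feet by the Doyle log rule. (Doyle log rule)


Doyle: BF = (D - 4)^2 * L / 16
Adjusted diameter = 11 - 4 = 7 in
(D-4)^2 = 7^2 = 49
BF = 49 * 10 / 16 = 31 BF

31


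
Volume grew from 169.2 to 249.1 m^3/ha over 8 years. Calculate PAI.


Formula: PAI = (V_T2 - V_T1) / (T2 - T1)
Volume increment = 249.1 - 169.2 = 79.9 m^3/ha
PAI = 79.9 / 8 = 9.99 m^3/ha/year

9.99


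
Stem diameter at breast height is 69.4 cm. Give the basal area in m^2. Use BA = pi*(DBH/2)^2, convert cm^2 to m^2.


Formula: BA = pi * (DBH/2)^2 / 10000  (cm^2 to m^2)
Radius = DBH/2 = 69.4/2 = 34.7 cm
BA = pi * 34.7^2 / 10000
   = 3782.7603 cm^2 / 10000
   = 0.3783 m^2

0.3783


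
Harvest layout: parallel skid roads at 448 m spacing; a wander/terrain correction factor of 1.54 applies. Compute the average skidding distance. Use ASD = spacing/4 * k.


Formula: ASD = (spacing / 4) * correction
Uncorrected distance = spacing / 4 = 448 / 4 = 112 m
ASD = 112 * 1.54 = 172 m

172


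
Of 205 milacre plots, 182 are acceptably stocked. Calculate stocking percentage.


Formula: Stocking % = stocked plots / total plots * 100
Stocking = 182 / 205 * 100
Stocking = 0.8878 * 100 = 88.8%

88.8


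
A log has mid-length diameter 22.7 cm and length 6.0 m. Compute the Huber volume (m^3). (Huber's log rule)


Huber: V = Am * L,  Am = pi*(Dm/200)^2
Am = pi*(22.7/200)^2 = 0.040471 m^2
V = 0.040471*6.0 = 0.2428 m^3

0.2428


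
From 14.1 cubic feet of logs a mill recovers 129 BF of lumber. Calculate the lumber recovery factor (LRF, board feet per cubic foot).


Formula: LRF = Lumber Output (BF) / Log Input (ft^3)
LRF = 129 BF / 14.1 ft^3
LRF = 9.15 BF/ft^3

9.15


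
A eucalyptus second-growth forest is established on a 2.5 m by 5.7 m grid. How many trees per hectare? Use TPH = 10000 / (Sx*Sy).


Formula: TPH = 10000 m^2/ha / (spacing_x * spacing_y)
Area per tree = 2.5 m * 5.7 m = 14.25 m^2
TPH = 10000 / 14.25 = 702 trees/ha

702


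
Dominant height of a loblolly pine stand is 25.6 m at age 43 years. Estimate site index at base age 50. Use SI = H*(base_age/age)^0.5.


Formula: SI = H_dom * (base_age / age)^0.5
Age ratio = 50 / 43 = 1.16279
sqrt(age_ratio) = 1.07833
SI = 25.6 * 1.07833 = 27.6 m

27.6


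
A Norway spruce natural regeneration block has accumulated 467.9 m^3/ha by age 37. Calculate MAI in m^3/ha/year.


Formula: MAI = Total Volume / Stand Age
MAI = 467.9 m^3/ha / 37 years
MAI = 12.65 m^3/ha/year

12.65


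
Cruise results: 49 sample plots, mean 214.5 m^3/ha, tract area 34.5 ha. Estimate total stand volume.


Formula: Total Volume = Mean Volume per ha * Total Area
Total Volume = 214.5 m^3/ha * 34.5 ha
Total Volume = 7400 m^3

7400


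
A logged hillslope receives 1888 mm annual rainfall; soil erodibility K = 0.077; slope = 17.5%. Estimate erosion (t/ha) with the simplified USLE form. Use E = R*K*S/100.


Formula: E = R * K * S / 100  (simplified USLE)
R * K = 1888 * 0.077 = 145.376
E = 145.376 * 17.5 / 100 = 25.44 t/ha

25.44


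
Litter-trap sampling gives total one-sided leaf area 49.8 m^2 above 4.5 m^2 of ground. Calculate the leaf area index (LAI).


Formula: LAI = total leaf area / ground area  (dimensionless)
LAI = 49.8 m^2 / 4.5 m^2
LAI = 11.07

11.07


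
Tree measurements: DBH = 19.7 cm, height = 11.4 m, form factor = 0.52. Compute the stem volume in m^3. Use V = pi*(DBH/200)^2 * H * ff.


Formula: V = pi * (DBH/200)^2 * H * ff
Radius = DBH/200 = 19.7/200 = 0.0985 m
Radius^2 = 0.0985^2 = 0.00970225 m^2
V = pi * 0.00970225 * 11.4 * 0.52
V = 0.181 m^3

0.181


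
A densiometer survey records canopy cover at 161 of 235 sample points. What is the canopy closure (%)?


Formula: Canopy closure = covered points / total points * 100
Closure = 161 / 235 * 100
Closure = 0.6851 * 100 = 68.5%

68.5


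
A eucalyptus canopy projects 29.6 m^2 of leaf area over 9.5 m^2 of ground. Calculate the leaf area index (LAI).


Formula: LAI = total leaf area / ground area  (dimensionless)
LAI = 29.6 m^2 / 9.5 m^2
LAI = 3.12

3.12


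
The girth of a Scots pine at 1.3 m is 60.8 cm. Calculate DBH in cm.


Formula: DBH = C / pi
DBH = 60.8 / pi
pi = 3.14159...
DBH = 19.4 cm

19.4


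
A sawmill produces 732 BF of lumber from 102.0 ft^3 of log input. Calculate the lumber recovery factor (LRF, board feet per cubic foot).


Formula: LRF = Lumber Output (BF) / Log Input (ft^3)
LRF = 732 BF / 102.0 ft^3
LRF = 7.18 BF/ft^3

7.18


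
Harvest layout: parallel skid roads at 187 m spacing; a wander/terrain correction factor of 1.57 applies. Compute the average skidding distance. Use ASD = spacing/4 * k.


Formula: ASD = (spacing / 4) * correction
Uncorrected distance = spacing / 4 = 187 / 4 = 46.75 m
ASD = 46.75 * 1.57 = 73 m

73


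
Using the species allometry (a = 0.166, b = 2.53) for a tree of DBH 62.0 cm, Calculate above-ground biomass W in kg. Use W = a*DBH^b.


Formula: W = a * DBH^b  (allometric power law)
DBH^b = 62.0^2.53 = 34257.1299
W = 0.166 * 34257.1299 = 5686.7 kg

5686.7


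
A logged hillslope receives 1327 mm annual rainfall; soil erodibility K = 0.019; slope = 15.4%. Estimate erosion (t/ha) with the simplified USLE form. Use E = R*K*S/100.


Formula: E = R * K * S / 100  (simplified USLE)
R * K = 1327 * 0.019 = 25.213
E = 25.213 * 15.4 / 100 = 3.88 t/ha

3.88


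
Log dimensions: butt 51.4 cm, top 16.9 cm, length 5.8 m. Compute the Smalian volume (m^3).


Smalian: V = (A1 + A2)/2 * L,  A = pi*(D/200)^2
A1 = pi*(51.4/200)^2 = 0.207499 m^2
A2 = pi*(16.9/200)^2 = 0.022432 m^2
V = (0.207499+0.022432)/2*5.8 = 0.6668 m^3

0.6668


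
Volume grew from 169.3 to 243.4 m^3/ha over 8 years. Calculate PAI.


Formula: PAI = (V_T2 - V_T1) / (T2 - T1)
Volume increment = 243.4 - 169.3 = 74.1 m^3/ha
PAI = 74.1 / 8 = 9.26 m^3/ha/year

9.26


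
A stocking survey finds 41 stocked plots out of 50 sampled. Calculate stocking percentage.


Formula: Stocking % = stocked plots / total plots * 100
Stocking = 41 / 50 * 100
Stocking = 0.82 * 100 = 82.0%

82.0
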